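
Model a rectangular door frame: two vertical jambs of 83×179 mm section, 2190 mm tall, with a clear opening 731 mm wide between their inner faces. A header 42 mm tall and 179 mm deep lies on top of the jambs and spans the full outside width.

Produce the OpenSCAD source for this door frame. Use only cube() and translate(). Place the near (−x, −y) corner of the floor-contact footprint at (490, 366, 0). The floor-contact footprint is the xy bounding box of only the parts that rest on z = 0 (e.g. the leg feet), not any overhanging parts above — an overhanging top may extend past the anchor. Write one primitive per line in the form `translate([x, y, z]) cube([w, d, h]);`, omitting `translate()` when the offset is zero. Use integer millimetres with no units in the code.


translate([490, 366, 0]) cube([83, 179, 2190]);
translate([1304, 366, 0]) cube([83, 179, 2190]);
translate([490, 366, 2190]) cube([897, 179, 42]);


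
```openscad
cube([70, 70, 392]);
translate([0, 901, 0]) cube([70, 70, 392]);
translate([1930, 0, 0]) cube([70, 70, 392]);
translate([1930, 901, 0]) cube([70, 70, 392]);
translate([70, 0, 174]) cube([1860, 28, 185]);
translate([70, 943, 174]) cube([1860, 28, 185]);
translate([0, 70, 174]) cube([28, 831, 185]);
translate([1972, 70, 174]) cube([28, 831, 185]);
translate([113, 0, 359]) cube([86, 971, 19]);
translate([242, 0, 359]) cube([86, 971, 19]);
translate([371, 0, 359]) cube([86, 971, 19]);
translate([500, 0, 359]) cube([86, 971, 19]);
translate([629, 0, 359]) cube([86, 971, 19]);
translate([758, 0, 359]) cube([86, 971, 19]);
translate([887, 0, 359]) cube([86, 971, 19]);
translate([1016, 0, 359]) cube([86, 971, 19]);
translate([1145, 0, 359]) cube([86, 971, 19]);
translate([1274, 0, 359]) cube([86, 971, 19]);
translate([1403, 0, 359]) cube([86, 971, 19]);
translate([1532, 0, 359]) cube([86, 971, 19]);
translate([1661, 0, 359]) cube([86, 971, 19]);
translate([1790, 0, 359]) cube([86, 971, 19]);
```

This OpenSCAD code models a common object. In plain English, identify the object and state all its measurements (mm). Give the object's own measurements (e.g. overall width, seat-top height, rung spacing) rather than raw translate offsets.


A bed frame 2000 mm long (x) by 971 mm wide (y). Four 70×70 mm corner posts, 392 mm tall, at the corners of the footprint. Four rails of 28 mm thickness and 185 mm height run between adjacent posts with their undersides at z = 174 mm, their outer faces flush with the outside of the frame (the two x-running rails run between the posts' inner faces; the two y-running rails run between the posts' inner faces). 14 slats, each 86 mm wide (x) and 19 mm thick, lie across the top of the two x-running rails, running the full 971 mm width of the frame in y; along x they sit between the end posts with a 43 mm gap after the −x posts and between neighbouring slats, leaving 54 mm before the +x posts.


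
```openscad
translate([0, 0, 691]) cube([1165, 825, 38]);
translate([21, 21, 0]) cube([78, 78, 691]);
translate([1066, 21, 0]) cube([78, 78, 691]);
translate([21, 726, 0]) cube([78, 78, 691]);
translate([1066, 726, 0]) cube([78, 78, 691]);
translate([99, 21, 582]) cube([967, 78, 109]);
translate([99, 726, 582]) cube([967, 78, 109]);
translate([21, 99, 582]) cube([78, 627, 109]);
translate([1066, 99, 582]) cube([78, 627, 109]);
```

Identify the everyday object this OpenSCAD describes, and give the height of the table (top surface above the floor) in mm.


A table. The table height is 729 mm.

A 1165×825×38 slab sits at z = 691 on four 78 mm square posts — a table. The top surface is at 691 + 38 = 729 mm.


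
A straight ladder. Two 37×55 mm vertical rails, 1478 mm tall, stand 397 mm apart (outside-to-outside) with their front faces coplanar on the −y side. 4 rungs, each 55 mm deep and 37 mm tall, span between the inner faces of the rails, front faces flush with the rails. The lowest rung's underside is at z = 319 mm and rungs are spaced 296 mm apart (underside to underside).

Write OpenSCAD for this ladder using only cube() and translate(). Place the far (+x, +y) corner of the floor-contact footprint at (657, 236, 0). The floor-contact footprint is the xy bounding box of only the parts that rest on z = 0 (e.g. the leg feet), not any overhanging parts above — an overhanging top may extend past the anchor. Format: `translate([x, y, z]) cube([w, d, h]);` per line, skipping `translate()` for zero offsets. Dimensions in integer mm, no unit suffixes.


translate([260, 181, 0]) cube([37, 55, 1478]);
translate([620, 181, 0]) cube([37, 55, 1478]);
translate([297, 181, 319]) cube([323, 55, 37]);
translate([297, 181, 615]) cube([323, 55, 37]);
translate([297, 181, 911]) cube([323, 55, 37]);
translate([297, 181, 1207]) cube([323, 55, 37]);


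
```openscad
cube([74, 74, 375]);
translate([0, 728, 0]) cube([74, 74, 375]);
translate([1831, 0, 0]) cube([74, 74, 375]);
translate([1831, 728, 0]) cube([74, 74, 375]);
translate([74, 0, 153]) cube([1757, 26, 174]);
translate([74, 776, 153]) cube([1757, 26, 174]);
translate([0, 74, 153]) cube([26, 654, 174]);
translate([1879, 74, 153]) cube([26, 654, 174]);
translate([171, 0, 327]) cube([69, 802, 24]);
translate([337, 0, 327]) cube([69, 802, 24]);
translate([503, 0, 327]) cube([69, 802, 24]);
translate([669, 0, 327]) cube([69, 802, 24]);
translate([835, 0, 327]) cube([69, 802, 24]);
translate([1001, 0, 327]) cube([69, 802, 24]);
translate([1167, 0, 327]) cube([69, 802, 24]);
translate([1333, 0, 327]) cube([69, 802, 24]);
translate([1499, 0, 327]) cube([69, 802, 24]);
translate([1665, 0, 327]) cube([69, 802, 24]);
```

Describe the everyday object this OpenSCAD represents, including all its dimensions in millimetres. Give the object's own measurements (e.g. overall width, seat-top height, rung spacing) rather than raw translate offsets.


A bed frame 1905 mm long (x) by 802 mm wide (y). Four 74×74 mm corner posts, 375 mm tall, at the corners of the footprint. Four rails of 26 mm thickness and 174 mm height run between adjacent posts with their undersides at z = 153 mm, their outer faces flush with the outside of the frame (the two x-running rails run between the posts' inner faces; the two y-running rails run between the posts' inner faces). 10 slats, each 69 mm wide (x) and 24 mm thick, lie across the top of the two x-running rails, running the full 802 mm width of the frame in y; along x they sit between the end posts with a 97 mm gap after the −x posts and between neighbouring slats and before the +x posts.


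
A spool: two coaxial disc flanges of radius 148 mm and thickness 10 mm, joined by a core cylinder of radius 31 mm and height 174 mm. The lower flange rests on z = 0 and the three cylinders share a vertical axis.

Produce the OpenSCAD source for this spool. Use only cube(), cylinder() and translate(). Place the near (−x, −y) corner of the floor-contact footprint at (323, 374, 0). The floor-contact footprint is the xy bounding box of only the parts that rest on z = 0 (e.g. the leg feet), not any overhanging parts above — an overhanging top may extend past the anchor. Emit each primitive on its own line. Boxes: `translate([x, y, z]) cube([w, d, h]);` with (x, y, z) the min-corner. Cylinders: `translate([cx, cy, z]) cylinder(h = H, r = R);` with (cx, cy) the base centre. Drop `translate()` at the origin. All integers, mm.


translate([471, 522, 0]) cylinder(h = 10, r = 148);
translate([471, 522, 10]) cylinder(h = 174, r = 31);
translate([471, 522, 184]) cylinder(h = 10, r = 148);


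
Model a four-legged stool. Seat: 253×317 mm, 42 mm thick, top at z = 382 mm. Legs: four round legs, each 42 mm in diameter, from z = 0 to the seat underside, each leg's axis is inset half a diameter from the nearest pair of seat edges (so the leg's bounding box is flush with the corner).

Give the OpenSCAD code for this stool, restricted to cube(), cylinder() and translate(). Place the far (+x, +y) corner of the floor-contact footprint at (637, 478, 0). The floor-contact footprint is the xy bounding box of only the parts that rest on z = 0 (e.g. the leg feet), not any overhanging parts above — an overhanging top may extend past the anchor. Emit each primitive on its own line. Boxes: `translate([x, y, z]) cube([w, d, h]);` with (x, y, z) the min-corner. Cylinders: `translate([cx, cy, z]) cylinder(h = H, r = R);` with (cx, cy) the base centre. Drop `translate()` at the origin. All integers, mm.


translate([384, 161, 340]) cube([253, 317, 42]);
translate([405, 182, 0]) cylinder(h = 340, r = 21);
translate([616, 182, 0]) cylinder(h = 340, r = 21);
translate([405, 457, 0]) cylinder(h = 340, r = 21);
translate([616, 457, 0]) cylinder(h = 340, r = 21);


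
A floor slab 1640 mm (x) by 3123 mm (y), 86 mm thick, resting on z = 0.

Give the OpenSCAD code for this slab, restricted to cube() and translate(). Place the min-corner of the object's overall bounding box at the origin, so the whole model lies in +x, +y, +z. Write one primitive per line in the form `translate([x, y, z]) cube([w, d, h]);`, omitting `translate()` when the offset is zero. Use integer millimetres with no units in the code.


cube([1640, 3123, 86]);


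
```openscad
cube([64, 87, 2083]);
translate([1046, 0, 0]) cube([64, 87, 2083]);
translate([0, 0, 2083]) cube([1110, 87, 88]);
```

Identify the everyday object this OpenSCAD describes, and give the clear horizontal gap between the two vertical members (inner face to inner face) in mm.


A door frame. The clear opening width is 982 mm.

Two 2083 mm tall posts with a header on top — a door frame. The left jamb is 64 mm wide at x = 0; the right jamb starts at x = 1046. The clear opening is 1046 − 64 = 982 mm.


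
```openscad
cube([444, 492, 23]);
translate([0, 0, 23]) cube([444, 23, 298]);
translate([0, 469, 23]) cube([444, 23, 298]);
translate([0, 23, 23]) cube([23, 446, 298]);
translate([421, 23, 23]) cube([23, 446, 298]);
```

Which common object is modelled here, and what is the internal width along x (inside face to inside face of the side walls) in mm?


An open box. The internal width is 398 mm.

A 444×492 base slab with four walls standing on it — an open box. The base is 444 mm wide and the walls are 23 mm thick, so the internal width is 444 − 2 × 23 = 398 mm.


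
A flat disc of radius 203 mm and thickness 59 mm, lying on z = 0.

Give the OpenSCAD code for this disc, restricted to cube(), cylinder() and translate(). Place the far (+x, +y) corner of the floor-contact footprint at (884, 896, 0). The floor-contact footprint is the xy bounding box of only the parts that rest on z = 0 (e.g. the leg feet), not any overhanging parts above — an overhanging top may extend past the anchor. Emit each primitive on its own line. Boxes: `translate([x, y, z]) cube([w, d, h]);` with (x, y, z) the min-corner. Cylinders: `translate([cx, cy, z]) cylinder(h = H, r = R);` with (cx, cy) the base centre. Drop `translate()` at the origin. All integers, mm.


translate([681, 693, 0]) cylinder(h = 59, r = 203);


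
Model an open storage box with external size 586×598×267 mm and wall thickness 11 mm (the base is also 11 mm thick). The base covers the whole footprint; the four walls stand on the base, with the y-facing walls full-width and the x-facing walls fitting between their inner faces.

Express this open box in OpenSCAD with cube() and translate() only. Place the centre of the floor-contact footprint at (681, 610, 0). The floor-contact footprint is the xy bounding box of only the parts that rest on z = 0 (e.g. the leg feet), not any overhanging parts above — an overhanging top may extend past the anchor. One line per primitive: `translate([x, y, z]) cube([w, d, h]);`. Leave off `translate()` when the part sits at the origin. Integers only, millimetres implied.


translate([388, 311, 0]) cube([586, 598, 11]);
translate([388, 311, 11]) cube([586, 11, 256]);
translate([388, 898, 11]) cube([586, 11, 256]);
translate([388, 322, 11]) cube([11, 576, 256]);
translate([963, 322, 11]) cube([11, 576, 256]);


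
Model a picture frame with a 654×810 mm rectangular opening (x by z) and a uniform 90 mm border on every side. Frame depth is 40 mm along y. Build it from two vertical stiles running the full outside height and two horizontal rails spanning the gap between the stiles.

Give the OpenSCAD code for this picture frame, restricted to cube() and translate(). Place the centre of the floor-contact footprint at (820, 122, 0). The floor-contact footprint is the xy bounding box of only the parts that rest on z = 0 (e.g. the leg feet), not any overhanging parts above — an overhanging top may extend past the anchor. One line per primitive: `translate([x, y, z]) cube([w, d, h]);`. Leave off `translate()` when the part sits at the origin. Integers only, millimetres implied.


translate([403, 102, 0]) cube([90, 40, 990]);
translate([1147, 102, 0]) cube([90, 40, 990]);
translate([493, 102, 0]) cube([654, 40, 90]);
translate([493, 102, 900]) cube([654, 40, 90]);


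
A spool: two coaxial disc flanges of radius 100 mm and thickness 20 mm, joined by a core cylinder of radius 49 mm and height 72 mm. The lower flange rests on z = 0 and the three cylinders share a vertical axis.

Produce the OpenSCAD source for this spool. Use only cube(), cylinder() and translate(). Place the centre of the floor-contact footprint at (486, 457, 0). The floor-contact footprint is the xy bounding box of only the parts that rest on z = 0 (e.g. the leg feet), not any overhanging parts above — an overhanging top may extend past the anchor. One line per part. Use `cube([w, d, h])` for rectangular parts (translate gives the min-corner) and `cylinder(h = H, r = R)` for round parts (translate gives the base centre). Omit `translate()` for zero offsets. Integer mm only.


translate([486, 457, 0]) cylinder(h = 20, r = 100);
translate([486, 457, 20]) cylinder(h = 72, r = 49);
translate([486, 457, 92]) cylinder(h = 20, r = 100);


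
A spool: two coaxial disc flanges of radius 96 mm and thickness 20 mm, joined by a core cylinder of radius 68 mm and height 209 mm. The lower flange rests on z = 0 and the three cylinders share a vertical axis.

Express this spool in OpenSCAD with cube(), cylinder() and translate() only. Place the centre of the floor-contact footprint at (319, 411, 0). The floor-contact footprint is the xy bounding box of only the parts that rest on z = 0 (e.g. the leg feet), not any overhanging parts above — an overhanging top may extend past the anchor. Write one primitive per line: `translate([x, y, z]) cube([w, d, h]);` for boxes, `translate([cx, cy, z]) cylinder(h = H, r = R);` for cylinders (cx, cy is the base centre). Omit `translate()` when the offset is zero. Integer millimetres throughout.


translate([319, 411, 0]) cylinder(h = 20, r = 96);
translate([319, 411, 20]) cylinder(h = 209, r = 68);
translate([319, 411, 229]) cylinder(h = 20, r = 96);


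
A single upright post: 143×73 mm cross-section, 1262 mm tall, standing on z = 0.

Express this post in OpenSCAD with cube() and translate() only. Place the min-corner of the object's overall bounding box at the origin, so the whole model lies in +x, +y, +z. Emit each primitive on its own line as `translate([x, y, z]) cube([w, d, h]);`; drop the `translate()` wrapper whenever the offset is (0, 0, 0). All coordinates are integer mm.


cube([143, 73, 1262]);


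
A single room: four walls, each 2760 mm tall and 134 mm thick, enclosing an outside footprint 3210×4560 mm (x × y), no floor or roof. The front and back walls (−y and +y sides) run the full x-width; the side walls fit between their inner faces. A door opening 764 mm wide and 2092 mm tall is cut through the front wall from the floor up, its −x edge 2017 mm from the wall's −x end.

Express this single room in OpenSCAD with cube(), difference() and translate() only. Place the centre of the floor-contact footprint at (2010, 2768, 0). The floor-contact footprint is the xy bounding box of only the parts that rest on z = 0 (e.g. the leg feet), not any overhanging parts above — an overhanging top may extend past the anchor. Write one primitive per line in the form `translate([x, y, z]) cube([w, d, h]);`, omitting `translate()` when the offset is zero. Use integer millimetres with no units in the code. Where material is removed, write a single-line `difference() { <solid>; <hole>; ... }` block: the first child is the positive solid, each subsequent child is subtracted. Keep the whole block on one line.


difference() { translate([405, 488, 0]) cube([3210, 134, 2760]); translate([2422, 488, 0]) cube([764, 134, 2092]); }
translate([405, 4914, 0]) cube([3210, 134, 2760]);
translate([405, 622, 0]) cube([134, 4292, 2760]);
translate([3481, 622, 0]) cube([134, 4292, 2760]);


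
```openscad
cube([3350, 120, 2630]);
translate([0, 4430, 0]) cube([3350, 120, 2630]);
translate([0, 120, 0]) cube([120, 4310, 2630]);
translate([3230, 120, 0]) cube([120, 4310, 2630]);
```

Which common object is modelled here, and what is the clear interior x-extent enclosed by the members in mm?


A house (or room) frame. The interior width is 3110 mm.

Four 2630 mm walls enclosing a rectangle with no floor or roof — a room or house frame. Outside width is 3350 mm and wall thickness is 120 mm, so the interior width is 3350 − 2 × 120 = 3110 mm.


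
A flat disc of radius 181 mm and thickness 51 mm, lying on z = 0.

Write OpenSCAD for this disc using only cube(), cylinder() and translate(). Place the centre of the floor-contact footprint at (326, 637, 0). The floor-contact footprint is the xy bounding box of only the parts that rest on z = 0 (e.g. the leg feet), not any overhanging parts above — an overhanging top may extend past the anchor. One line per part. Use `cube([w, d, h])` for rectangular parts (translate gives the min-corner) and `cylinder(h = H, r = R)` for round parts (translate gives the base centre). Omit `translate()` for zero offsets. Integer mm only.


translate([326, 637, 0]) cylinder(h = 51, r = 181);


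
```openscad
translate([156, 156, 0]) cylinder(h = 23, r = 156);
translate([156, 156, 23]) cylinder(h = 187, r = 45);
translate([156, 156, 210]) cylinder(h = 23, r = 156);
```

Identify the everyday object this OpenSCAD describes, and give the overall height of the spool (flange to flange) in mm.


A spool. The overall height is 233 mm.

Three coaxial cylinders, large–small–large — a spool. Two 23 mm flanges and a 187 mm core give 23 + 187 + 23 = 233 mm.


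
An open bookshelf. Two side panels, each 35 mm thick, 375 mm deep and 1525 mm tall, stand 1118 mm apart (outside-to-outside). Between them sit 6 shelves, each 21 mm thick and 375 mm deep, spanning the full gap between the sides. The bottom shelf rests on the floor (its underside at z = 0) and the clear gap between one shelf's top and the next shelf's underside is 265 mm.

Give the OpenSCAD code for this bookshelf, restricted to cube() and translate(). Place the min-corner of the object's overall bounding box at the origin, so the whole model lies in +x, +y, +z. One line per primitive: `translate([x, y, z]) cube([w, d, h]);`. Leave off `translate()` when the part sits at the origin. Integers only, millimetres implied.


cube([35, 375, 1525]);
translate([1083, 0, 0]) cube([35, 375, 1525]);
translate([35, 0, 0]) cube([1048, 375, 21]);
translate([35, 0, 286]) cube([1048, 375, 21]);
translate([35, 0, 572]) cube([1048, 375, 21]);
translate([35, 0, 858]) cube([1048, 375, 21]);
translate([35, 0, 1144]) cube([1048, 375, 21]);
translate([35, 0, 1430]) cube([1048, 375, 21]);


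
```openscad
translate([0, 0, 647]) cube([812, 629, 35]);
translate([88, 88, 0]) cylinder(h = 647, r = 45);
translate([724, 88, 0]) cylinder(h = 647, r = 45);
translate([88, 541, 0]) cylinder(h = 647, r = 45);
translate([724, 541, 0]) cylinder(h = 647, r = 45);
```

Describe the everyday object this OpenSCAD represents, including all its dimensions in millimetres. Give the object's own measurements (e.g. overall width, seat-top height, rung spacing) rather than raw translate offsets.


A rectangular dining table. The top is 812×629×35 mm with its upper surface at z = 682 mm. It stands on four round legs of 90 mm diameter, each leg's bounding box inset 43 mm from the nearest pair of top edges, running from the floor to the underside of the top.


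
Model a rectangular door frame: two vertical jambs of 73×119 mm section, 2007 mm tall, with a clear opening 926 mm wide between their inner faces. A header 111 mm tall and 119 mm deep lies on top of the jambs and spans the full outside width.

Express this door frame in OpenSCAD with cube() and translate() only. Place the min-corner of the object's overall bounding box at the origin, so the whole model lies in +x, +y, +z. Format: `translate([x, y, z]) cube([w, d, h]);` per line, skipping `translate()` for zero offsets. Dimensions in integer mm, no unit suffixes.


cube([73, 119, 2007]);
translate([999, 0, 0]) cube([73, 119, 2007]);
translate([0, 0, 2007]) cube([1072, 119, 111]);


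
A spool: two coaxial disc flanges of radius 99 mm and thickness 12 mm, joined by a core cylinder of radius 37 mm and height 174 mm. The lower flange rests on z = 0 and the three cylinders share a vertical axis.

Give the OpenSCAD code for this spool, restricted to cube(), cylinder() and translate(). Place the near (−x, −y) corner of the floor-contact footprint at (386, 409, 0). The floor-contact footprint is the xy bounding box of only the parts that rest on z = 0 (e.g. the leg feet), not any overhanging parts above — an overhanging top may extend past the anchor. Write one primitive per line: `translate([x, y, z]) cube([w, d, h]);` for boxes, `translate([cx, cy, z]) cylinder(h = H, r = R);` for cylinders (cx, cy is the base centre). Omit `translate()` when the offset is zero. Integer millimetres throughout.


translate([485, 508, 0]) cylinder(h = 12, r = 99);
translate([485, 508, 12]) cylinder(h = 174, r = 37);
translate([485, 508, 186]) cylinder(h = 12, r = 99);


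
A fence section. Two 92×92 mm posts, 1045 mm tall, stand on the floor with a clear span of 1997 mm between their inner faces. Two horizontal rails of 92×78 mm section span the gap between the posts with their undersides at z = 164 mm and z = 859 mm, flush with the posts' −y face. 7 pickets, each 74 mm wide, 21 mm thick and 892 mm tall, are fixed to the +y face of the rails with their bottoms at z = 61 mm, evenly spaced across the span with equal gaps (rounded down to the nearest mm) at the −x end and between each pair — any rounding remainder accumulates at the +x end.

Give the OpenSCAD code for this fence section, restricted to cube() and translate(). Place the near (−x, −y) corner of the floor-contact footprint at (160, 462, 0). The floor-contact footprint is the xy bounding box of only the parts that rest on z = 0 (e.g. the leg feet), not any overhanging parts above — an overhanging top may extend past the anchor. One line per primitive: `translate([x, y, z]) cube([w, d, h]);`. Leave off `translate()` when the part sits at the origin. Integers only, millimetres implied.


translate([160, 462, 0]) cube([92, 92, 1045]);
translate([2249, 462, 0]) cube([92, 92, 1045]);
translate([252, 462, 164]) cube([1997, 92, 78]);
translate([252, 462, 859]) cube([1997, 92, 78]);
translate([436, 554, 61]) cube([74, 21, 892]);
translate([694, 554, 61]) cube([74, 21, 892]);
translate([952, 554, 61]) cube([74, 21, 892]);
translate([1210, 554, 61]) cube([74, 21, 892]);
translate([1468, 554, 61]) cube([74, 21, 892]);
translate([1726, 554, 61]) cube([74, 21, 892]);
translate([1984, 554, 61]) cube([74, 21, 892]);


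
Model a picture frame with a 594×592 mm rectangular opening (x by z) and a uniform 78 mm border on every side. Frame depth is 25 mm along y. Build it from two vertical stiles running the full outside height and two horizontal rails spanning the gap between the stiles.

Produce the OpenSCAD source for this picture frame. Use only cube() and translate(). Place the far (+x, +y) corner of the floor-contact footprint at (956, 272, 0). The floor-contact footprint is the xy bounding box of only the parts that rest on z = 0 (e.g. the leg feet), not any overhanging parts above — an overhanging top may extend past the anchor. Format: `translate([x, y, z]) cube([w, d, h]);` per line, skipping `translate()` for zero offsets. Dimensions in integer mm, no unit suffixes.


translate([206, 247, 0]) cube([78, 25, 748]);
translate([878, 247, 0]) cube([78, 25, 748]);
translate([284, 247, 0]) cube([594, 25, 78]);
translate([284, 247, 670]) cube([594, 25, 78]);


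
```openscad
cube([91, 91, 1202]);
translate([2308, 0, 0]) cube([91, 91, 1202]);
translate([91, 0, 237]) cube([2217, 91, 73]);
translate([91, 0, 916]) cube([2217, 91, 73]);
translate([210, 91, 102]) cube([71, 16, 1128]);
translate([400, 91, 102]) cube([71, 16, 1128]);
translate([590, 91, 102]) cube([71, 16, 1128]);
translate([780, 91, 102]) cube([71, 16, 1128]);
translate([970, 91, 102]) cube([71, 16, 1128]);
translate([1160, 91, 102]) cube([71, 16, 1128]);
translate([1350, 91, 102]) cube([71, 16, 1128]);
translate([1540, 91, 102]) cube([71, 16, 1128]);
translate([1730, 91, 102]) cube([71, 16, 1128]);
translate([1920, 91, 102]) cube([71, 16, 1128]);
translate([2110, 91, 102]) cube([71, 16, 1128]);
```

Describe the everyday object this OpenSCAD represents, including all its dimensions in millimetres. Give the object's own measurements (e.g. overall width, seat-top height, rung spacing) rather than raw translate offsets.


A fence section. Two 91×91 mm posts, 1202 mm tall, stand on the floor with a clear span of 2217 mm between their inner faces. Two horizontal rails of 91×73 mm section span the gap between the posts with their undersides at z = 237 mm and z = 916 mm, flush with the posts' −y face. 11 pickets, each 71 mm wide, 16 mm thick and 1128 mm tall, are fixed to the +y face of the rails with their bottoms at z = 102 mm, spaced across the span with a 119 mm gap after the −x post and between neighbouring pickets, with 127 mm left before the +x post.


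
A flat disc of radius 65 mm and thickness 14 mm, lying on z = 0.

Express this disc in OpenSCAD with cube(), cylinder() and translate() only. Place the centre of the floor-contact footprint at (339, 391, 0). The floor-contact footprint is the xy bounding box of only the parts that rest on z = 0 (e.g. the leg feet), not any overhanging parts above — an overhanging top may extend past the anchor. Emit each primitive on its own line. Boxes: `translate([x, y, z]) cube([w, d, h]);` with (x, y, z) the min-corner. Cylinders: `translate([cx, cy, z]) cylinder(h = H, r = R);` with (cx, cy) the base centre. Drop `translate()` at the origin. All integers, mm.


translate([339, 391, 0]) cylinder(h = 14, r = 65);


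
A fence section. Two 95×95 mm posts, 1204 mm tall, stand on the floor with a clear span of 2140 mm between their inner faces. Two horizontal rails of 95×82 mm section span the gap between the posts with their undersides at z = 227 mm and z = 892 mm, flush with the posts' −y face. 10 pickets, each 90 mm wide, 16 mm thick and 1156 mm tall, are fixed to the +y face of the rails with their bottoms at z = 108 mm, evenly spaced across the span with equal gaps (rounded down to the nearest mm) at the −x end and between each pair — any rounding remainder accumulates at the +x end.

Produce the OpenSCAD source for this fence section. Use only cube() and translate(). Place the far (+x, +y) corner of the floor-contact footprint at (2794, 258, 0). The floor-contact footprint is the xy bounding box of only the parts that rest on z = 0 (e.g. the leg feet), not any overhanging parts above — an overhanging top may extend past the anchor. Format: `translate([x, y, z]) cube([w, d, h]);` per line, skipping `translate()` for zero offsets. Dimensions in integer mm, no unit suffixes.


translate([464, 163, 0]) cube([95, 95, 1204]);
translate([2699, 163, 0]) cube([95, 95, 1204]);
translate([559, 163, 227]) cube([2140, 95, 82]);
translate([559, 163, 892]) cube([2140, 95, 82]);
translate([671, 258, 108]) cube([90, 16, 1156]);
translate([873, 258, 108]) cube([90, 16, 1156]);
translate([1075, 258, 108]) cube([90, 16, 1156]);
translate([1277, 258, 108]) cube([90, 16, 1156]);
translate([1479, 258, 108]) cube([90, 16, 1156]);
translate([1681, 258, 108]) cube([90, 16, 1156]);
translate([1883, 258, 108]) cube([90, 16, 1156]);
translate([2085, 258, 108]) cube([90, 16, 1156]);
translate([2287, 258, 108]) cube([90, 16, 1156]);
translate([2489, 258, 108]) cube([90, 16, 1156]);


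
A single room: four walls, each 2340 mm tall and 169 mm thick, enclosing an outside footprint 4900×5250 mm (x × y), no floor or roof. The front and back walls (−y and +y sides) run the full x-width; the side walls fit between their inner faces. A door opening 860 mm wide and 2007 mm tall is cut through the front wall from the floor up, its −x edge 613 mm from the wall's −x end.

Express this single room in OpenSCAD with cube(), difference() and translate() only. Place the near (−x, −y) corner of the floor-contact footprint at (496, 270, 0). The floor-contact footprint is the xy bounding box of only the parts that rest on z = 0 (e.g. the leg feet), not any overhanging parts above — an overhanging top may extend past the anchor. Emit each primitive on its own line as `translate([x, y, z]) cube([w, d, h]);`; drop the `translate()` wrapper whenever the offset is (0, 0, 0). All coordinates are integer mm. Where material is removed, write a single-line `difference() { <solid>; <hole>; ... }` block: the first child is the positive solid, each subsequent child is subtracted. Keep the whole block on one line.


difference() { translate([496, 270, 0]) cube([4900, 169, 2340]); translate([1109, 270, 0]) cube([860, 169, 2007]); }
translate([496, 5351, 0]) cube([4900, 169, 2340]);
translate([496, 439, 0]) cube([169, 4912, 2340]);
translate([5227, 439, 0]) cube([169, 4912, 2340]);


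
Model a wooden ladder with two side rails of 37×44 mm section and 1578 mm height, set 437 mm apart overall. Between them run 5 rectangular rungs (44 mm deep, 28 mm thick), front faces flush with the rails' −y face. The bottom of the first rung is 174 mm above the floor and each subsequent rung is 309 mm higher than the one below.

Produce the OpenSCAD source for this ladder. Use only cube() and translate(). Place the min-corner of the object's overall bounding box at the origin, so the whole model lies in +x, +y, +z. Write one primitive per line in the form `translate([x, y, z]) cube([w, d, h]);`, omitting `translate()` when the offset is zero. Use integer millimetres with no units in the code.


cube([37, 44, 1578]);
translate([400, 0, 0]) cube([37, 44, 1578]);
translate([37, 0, 174]) cube([363, 44, 28]);
translate([37, 0, 483]) cube([363, 44, 28]);
translate([37, 0, 792]) cube([363, 44, 28]);
translate([37, 0, 1101]) cube([363, 44, 28]);
translate([37, 0, 1410]) cube([363, 44, 28]);


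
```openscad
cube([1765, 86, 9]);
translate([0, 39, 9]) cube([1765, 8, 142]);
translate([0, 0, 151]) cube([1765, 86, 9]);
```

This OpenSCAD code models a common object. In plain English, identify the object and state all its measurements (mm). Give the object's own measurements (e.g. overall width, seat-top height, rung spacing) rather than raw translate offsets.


An I-beam lying along x, 1765 mm long. Overall section height 160 mm. Two flanges 86 mm wide (y) and 9 mm thick, one on the floor and one at the top; a web 8 mm thick runs between them, centred on the flange width.


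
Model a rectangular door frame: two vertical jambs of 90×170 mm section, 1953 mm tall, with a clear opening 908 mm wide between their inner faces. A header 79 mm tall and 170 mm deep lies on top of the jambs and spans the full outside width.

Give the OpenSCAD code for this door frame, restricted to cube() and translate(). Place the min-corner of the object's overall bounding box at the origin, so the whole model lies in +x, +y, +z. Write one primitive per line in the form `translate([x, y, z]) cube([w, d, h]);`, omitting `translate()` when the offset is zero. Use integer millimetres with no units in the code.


cube([90, 170, 1953]);
translate([998, 0, 0]) cube([90, 170, 1953]);
translate([0, 0, 1953]) cube([1088, 170, 79]);


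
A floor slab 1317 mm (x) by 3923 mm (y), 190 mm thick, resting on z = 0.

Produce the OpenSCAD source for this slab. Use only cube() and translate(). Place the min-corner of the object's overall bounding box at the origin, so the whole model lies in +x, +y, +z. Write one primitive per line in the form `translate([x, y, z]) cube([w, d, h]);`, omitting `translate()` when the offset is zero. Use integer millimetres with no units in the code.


cube([1317, 3923, 190]);


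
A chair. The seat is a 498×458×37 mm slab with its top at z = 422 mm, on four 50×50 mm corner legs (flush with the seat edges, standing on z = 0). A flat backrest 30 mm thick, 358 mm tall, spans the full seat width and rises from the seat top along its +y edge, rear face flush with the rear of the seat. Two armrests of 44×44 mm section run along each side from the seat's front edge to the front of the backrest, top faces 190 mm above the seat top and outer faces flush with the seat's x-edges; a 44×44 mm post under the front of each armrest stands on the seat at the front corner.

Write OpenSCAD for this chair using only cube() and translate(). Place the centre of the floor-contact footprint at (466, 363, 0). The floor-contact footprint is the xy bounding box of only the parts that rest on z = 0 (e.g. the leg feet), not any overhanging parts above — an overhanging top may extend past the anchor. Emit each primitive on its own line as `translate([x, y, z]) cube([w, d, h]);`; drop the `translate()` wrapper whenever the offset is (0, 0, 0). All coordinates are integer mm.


translate([217, 134, 385]) cube([498, 458, 37]);
translate([217, 134, 0]) cube([50, 50, 385]);
translate([665, 134, 0]) cube([50, 50, 385]);
translate([217, 542, 0]) cube([50, 50, 385]);
translate([665, 542, 0]) cube([50, 50, 385]);
translate([217, 562, 422]) cube([498, 30, 358]);
translate([217, 134, 568]) cube([44, 428, 44]);
translate([671, 134, 568]) cube([44, 428, 44]);
translate([217, 134, 422]) cube([44, 44, 146]);
translate([671, 134, 422]) cube([44, 44, 146]);


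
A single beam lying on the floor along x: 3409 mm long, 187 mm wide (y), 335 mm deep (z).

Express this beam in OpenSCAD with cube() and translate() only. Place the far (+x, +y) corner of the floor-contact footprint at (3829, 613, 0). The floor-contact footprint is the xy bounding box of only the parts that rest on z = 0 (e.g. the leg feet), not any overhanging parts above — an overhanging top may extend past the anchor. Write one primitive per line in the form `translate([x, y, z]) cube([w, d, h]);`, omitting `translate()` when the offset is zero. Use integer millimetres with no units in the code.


translate([420, 426, 0]) cube([3409, 187, 335]);


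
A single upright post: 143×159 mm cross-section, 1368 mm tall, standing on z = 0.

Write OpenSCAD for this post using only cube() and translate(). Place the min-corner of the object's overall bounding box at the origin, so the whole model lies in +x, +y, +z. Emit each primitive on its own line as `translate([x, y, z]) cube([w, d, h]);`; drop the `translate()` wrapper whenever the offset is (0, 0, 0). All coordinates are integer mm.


cube([143, 159, 1368]);


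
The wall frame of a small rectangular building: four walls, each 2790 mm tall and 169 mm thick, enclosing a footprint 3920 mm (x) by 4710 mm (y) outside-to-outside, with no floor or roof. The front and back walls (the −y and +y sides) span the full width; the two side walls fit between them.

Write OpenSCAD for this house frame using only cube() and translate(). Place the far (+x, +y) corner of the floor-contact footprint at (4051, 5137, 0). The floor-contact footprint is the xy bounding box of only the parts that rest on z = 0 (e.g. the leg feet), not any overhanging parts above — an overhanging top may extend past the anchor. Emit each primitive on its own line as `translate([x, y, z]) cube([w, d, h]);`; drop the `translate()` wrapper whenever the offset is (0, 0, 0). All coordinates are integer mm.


translate([131, 427, 0]) cube([3920, 169, 2790]);
translate([131, 4968, 0]) cube([3920, 169, 2790]);
translate([131, 596, 0]) cube([169, 4372, 2790]);
translate([3882, 596, 0]) cube([169, 4372, 2790]);


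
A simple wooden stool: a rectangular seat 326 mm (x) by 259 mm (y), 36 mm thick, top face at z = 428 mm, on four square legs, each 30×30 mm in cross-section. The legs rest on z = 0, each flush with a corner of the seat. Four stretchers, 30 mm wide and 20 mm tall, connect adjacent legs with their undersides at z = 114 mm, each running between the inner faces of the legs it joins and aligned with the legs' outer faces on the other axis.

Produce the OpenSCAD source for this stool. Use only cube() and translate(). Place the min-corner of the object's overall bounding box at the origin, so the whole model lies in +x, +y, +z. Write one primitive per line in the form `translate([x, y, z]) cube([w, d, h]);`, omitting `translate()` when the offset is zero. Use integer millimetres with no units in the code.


translate([0, 0, 392]) cube([326, 259, 36]);
cube([30, 30, 392]);
translate([296, 0, 0]) cube([30, 30, 392]);
translate([0, 229, 0]) cube([30, 30, 392]);
translate([296, 229, 0]) cube([30, 30, 392]);
translate([30, 0, 114]) cube([266, 30, 20]);
translate([30, 229, 114]) cube([266, 30, 20]);
translate([0, 30, 114]) cube([30, 199, 20]);
translate([296, 30, 114]) cube([30, 199, 20]);


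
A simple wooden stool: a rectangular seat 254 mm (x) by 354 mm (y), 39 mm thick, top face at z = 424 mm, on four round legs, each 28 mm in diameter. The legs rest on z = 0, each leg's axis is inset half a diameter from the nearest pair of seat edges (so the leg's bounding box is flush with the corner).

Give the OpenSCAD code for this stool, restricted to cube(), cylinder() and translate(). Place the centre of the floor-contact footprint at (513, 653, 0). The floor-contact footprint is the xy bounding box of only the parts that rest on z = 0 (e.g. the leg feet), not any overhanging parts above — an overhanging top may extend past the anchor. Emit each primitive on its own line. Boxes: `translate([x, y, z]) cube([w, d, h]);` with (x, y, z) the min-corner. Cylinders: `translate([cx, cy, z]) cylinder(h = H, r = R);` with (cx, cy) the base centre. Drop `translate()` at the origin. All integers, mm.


translate([386, 476, 385]) cube([254, 354, 39]);
translate([400, 490, 0]) cylinder(h = 385, r = 14);
translate([626, 490, 0]) cylinder(h = 385, r = 14);
translate([400, 816, 0]) cylinder(h = 385, r = 14);
translate([626, 816, 0]) cylinder(h = 385, r = 14);


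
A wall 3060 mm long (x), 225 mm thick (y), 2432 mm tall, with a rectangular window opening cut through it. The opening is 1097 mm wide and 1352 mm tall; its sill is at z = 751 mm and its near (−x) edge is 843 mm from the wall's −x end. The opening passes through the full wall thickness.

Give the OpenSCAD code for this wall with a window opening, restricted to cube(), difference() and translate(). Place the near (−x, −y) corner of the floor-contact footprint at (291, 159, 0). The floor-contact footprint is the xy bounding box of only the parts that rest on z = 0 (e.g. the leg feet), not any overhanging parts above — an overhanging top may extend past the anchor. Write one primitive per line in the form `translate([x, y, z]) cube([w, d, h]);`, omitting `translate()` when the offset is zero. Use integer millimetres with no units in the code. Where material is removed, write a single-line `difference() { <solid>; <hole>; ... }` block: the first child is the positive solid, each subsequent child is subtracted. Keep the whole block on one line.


difference() { translate([291, 159, 0]) cube([3060, 225, 2432]); translate([1134, 159, 751]) cube([1097, 225, 1352]); }


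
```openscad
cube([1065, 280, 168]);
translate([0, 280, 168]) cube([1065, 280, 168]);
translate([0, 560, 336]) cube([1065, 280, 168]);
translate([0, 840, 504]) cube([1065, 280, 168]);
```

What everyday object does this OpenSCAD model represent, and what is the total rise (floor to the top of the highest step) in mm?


A staircase. The total rise is 672 mm.

4 identical blocks, each offset up and back from the previous — a staircase. Each step is 168 mm tall and there are 4 of them, so the total rise is 4 × 168 = 672 mm.
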